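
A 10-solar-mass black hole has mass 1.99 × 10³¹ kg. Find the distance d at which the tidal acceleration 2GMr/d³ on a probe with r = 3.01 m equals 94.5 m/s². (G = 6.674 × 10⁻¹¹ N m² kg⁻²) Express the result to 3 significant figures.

2GMr/d³ = a_tidal  ⇒  d = (2GMr / a_tidal)^(1/3)
d = (2 × 6.674×10⁻¹¹ × (1.99 × 10³¹) × (3.01) / (94.5))^(1/3)
  = 4.39 × 10⁶ m

4.39 × 10⁶ m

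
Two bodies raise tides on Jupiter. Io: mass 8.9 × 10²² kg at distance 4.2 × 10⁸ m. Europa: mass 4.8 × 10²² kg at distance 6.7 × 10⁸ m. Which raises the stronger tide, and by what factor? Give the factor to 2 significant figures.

Tidal stretch scales as M/d³; compute that for each body.
Io: (8.9 × 10²²) / (4.2 × 10⁸)³ = 1.201 × 10⁻³
Europa: (4.8 × 10²²) / (6.7 × 10⁸)³ = 1.596 × 10⁻⁴
Ratio (larger/smaller) = 7.5

Io, by a factor of ≈ 7.5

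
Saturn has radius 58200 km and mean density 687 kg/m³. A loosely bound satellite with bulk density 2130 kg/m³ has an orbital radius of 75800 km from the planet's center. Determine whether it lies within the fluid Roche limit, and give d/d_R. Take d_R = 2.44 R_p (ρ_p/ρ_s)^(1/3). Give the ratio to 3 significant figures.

inside; d/d_R ≈ 0.778

d_R = 2.44 × (58200 km) × (687/2130)^(1/3) = 97390 km
d/d_R = (75800) / (97390) = 0.778
Since d/d_R < 1, the body is inside the Roche limit.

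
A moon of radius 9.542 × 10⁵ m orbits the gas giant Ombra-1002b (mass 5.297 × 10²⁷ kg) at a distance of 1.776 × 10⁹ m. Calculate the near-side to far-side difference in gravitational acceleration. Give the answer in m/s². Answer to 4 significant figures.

2.409 × 10⁻⁴ m/s²

Δa = 4GMr/d³
   = 4 × (6.674 × 10⁻¹¹) × (5.297 × 10²⁷) × (9.542 × 10⁵) / (1.776 × 10⁹)³
   = 2.409 × 10⁻⁴ m/s²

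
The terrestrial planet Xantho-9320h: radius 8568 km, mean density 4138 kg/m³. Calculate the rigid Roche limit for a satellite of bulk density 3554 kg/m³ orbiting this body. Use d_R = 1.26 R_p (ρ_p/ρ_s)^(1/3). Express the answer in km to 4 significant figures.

11360 km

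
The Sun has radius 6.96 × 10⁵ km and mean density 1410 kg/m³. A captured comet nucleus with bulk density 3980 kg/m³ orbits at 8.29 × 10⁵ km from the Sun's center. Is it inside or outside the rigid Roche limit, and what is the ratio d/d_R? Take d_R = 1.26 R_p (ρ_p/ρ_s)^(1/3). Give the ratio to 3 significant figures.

outside; d/d_R ≈ 1.34

d_R = 1.26 × (6.96 × 10⁵ km) × (1410/3980)^(1/3) = 6.205 × 10⁵ km
d/d_R = (8.29 × 10⁵) / (6.205 × 10⁵) = 1.34
Since d/d_R > 1, the body is outside the Roche limit.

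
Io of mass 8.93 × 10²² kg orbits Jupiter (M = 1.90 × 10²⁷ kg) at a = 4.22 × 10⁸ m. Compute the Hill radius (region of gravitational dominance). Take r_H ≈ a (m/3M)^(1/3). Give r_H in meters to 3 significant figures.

1.06 × 10⁷ m

r_H ≈ a (m/3M)^(1/3)
    = (4.22 × 10⁸) × (8.93 × 10²² / (3 × 1.90 × 10²⁷))^(1/3)
    = 1.06 × 10⁷ m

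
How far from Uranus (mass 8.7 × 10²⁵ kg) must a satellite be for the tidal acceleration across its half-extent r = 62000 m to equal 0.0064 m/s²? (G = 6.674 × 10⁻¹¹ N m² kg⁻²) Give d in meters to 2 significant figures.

4.8 × 10⁷ m

2GMr/d³ = a_tidal  ⇒  d = (2GMr / a_tidal)^(1/3)
d = (2 × 6.674×10⁻¹¹ × (8.7 × 10²⁵) × (62000) / (0.0064))^(1/3)
  = 4.8 × 10⁷ m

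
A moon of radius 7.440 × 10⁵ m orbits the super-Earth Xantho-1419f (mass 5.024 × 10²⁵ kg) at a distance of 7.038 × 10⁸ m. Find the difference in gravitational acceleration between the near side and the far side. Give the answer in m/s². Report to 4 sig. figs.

The field gradient is 2GM/d³; across the full diameter 2r the difference is 4GMr/d³.
Δg = 4GMr/d³
   = 4 × (6.674 × 10⁻¹¹) × (5.024 × 10²⁵) × (7.440 × 10⁵) / (7.038 × 10⁸)³
   = 2.862 × 10⁻⁵ m/s²

2.862 × 10⁻⁵ m/s²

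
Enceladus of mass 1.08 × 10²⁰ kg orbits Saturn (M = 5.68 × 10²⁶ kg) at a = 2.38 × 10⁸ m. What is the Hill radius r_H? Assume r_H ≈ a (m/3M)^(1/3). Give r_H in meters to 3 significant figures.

9.49 × 10⁵ m

r_H ≈ a (m/3M)^(1/3)
    = (2.38 × 10⁸) × (1.08 × 10²⁰ / (3 × 5.68 × 10²⁶))^(1/3)
    = 9.49 × 10⁵ m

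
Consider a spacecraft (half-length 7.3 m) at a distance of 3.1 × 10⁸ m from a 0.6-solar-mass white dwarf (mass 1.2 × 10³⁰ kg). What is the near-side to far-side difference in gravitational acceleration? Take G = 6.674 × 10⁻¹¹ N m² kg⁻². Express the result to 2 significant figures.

7.8 × 10⁻⁵ m/s²

a_tidal = 4GMr/d³
        = 4 × (6.674 × 10⁻¹¹) × (1.2 × 10³⁰) × (7.3) / (3.1 × 10⁸)³
        = 7.8 × 10⁻⁵ m/s²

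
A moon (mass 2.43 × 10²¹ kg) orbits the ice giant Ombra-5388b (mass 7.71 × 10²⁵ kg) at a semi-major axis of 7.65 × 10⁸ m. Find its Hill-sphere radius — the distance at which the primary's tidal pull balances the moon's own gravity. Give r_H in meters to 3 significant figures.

1.68 × 10⁷ m

r_H ≈ a (m/3M)^(1/3)
    = (7.65 × 10⁸) × (2.43 × 10²¹ / (3 × 7.71 × 10²⁵))^(1/3)
    = 1.68 × 10⁷ m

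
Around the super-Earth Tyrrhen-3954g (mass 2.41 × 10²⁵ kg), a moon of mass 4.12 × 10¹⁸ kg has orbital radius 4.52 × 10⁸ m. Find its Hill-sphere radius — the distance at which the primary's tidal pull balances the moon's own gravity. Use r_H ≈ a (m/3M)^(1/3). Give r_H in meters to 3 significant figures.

1.74 × 10⁶ m

r_H ≈ a (m/3M)^(1/3)
    = (4.52 × 10⁸) × (4.12 × 10¹⁸ / (3 × 2.41 × 10²⁵))^(1/3)
    = 1.74 × 10⁶ m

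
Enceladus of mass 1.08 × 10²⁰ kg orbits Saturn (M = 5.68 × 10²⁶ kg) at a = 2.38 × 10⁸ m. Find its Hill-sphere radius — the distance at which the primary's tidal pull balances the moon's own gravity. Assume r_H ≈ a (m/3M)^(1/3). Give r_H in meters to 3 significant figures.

9.49 × 10⁵ m

r_H ≈ a (m/3M)^(1/3)
    = (2.38 × 10⁸) × (1.08 × 10²⁰ / (3 × 5.68 × 10²⁶))^(1/3)
    = 9.49 × 10⁵ m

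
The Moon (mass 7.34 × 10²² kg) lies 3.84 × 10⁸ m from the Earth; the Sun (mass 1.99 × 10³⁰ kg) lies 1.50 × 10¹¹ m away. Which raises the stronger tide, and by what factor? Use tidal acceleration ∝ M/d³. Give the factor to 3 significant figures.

The tide-raising term goes as M/d³ (the gradient of a 1/d² field).
The Moon: (7.34 × 10²²) / (3.84 × 10⁸)³ = 1.296 × 10⁻³
The Sun: (1.99 × 10³⁰) / (1.50 × 10¹¹)³ = 5.896 × 10⁻⁴
Ratio (larger/smaller) = 2.20

The Moon, by a factor of ≈ 2.20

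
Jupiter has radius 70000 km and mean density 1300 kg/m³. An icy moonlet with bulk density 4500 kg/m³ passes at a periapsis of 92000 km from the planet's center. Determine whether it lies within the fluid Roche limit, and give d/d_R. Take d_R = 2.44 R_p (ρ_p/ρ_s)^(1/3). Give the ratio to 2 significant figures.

d_R = 2.44 × (70000 km) × (1300/4500)^(1/3) = 1.129 × 10⁵ km
d/d_R = (92000) / (1.129 × 10⁵) = 0.81
Since d/d_R < 1, the body is inside the Roche limit.

inside; d/d_R ≈ 0.81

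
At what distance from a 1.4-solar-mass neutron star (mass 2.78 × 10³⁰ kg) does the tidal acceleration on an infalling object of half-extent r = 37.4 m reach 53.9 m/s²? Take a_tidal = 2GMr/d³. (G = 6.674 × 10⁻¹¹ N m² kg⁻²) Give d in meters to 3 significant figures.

2GMr/d³ = a_tidal  ⇒  d = (2GMr / a_tidal)^(1/3)
d = (2 × 6.674×10⁻¹¹ × (2.78 × 10³⁰) × (37.4) / (53.9))^(1/3)
  = 6.36 × 10⁶ m

6.36 × 10⁶ m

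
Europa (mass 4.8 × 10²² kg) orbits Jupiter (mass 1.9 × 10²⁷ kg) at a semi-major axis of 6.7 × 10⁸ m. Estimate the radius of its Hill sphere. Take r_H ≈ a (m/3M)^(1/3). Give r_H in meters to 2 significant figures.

1.4 × 10⁷ m

r_H ≈ a (m/3M)^(1/3)
    = (6.7 × 10⁸) × (4.8 × 10²² / (3 × 1.9 × 10²⁷))^(1/3)
    = 1.4 × 10⁷ m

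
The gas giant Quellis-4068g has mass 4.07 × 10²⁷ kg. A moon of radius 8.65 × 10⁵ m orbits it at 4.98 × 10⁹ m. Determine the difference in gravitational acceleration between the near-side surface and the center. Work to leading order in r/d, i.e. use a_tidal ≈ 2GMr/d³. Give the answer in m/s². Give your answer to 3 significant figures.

Since r ≪ d, expand the inverse-square field across one radius to get the leading 2GMr/d³ term.
Δa = 2GMr/d³
   = 2 × (6.674 × 10⁻¹¹) × (4.07 × 10²⁷) × (8.65 × 10⁵) / (4.98 × 10⁹)³
   = 3.80 × 10⁻⁶ m/s²

3.80 × 10⁻⁶ m/s²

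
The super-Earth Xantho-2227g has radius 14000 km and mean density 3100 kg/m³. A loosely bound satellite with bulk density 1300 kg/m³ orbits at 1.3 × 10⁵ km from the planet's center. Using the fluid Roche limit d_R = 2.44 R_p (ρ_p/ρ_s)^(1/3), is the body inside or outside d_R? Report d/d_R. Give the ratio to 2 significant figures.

d_R = 2.44 × (14000 km) × (3100/1300)^(1/3) = 45640 km
d/d_R = (1.3 × 10⁵) / (45640) = 2.8
Since d/d_R > 1, the body is outside the Roche limit.

outside; d/d_R ≈ 2.8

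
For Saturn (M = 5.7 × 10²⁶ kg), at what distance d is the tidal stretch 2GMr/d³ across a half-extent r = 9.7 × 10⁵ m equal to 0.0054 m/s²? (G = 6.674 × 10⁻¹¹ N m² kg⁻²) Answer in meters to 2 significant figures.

2.4 × 10⁸ m

2GMr/d³ = a_tidal  ⇒  d = (2GMr / a_tidal)^(1/3)
d = (2 × 6.674×10⁻¹¹ × (5.7 × 10²⁶) × (9.7 × 10⁵) / (0.0054))^(1/3)
  = 2.4 × 10⁸ m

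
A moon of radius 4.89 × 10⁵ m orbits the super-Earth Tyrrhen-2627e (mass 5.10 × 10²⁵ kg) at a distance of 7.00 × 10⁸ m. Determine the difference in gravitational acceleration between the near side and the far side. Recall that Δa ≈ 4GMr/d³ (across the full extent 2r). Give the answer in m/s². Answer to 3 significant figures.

Δa = 4GMr/d³
   = 4 × (6.674 × 10⁻¹¹) × (5.10 × 10²⁵) × (4.89 × 10⁵) / (7.00 × 10⁸)³
   = 1.94 × 10⁻⁵ m/s²

1.94 × 10⁻⁵ m/s²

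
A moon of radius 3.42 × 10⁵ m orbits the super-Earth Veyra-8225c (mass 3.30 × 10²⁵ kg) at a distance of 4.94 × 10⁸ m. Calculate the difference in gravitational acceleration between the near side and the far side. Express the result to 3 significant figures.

2.50 × 10⁻⁵ m/s²

Δa = 4GMr/d³
   = 4 × (6.674 × 10⁻¹¹) × (3.30 × 10²⁵) × (3.42 × 10⁵) / (4.94 × 10⁸)³
   = 2.50 × 10⁻⁵ m/s²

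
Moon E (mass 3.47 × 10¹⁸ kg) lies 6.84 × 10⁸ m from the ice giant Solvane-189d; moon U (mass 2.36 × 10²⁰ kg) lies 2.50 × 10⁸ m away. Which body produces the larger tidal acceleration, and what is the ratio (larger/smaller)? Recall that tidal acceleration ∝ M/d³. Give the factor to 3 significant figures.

Moon U, by a factor of ≈ 1390

Tidal stretch scales as M/d³; compute that for each body.
Moon E: (3.47 × 10¹⁸) / (6.84 × 10⁸)³ = 1.084 × 10⁻⁸
Moon U: (2.36 × 10²⁰) / (2.50 × 10⁸)³ = 1.510 × 10⁻⁵
Ratio (larger/smaller) = 1390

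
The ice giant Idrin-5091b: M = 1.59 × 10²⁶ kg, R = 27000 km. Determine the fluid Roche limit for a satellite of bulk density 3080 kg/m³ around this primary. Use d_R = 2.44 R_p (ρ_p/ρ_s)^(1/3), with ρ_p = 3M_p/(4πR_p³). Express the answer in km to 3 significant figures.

56400 km

ρ_p = 3M_p/(4πR_p³) = 3 × (1.59 × 10²⁶) / (4π × (2.70 × 10⁷ m)³) = 1930 kg/m³
d_R = 2.44 × 27000 km × (1930/3080)^(1/3)
    = 56400 km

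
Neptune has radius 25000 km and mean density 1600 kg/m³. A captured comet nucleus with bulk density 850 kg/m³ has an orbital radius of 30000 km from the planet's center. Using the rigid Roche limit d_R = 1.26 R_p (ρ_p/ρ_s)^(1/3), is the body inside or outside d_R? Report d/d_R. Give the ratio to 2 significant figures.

d_R = 1.26 × (25000 km) × (1600/850)^(1/3) = 38890 km
d/d_R = (30000) / (38890) = 0.77
Since d/d_R < 1, the body is inside the Roche limit.

inside; d/d_R ≈ 0.77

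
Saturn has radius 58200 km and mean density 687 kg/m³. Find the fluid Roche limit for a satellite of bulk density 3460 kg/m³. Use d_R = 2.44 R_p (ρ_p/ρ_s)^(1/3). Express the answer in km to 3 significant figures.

d_R = 2.44 × 58200 km × (687/3460)^(1/3)
    = 82800 km

82800 km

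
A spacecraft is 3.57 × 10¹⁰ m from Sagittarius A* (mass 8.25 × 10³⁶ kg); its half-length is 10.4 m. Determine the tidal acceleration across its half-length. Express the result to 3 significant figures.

2.52 × 10⁻⁴ m/s²

Δa = 2GMr/d³
   = 2 × (6.674 × 10⁻¹¹) × (8.25 × 10³⁶) × (10.4) / (3.57 × 10¹⁰)³
   = 2.52 × 10⁻⁴ m/s²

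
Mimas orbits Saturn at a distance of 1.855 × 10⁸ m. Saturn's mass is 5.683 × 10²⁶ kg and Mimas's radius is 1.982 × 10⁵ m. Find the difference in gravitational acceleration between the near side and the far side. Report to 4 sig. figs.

4.711 × 10⁻³ m/s²

Δa = 4GMr/d³
   = 4 × (6.674 × 10⁻¹¹) × (5.683 × 10²⁶) × (1.982 × 10⁵) / (1.855 × 10⁸)³
   = 4.711 × 10⁻³ m/s²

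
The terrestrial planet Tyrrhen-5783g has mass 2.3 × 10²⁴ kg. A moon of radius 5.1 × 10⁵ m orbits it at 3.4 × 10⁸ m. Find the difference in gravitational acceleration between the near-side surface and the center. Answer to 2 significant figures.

4.0 × 10⁻⁶ m/s²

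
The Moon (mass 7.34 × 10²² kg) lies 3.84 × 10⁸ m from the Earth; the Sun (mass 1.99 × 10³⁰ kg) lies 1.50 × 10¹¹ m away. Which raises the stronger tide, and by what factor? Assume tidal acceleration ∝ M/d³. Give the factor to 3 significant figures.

Compare M/d³ for the two perturbers:
The Moon: (7.34 × 10²²) / (3.84 × 10⁸)³ = 1.296 × 10⁻³
The Sun: (1.99 × 10³⁰) / (1.50 × 10¹¹)³ = 5.896 × 10⁻⁴
Ratio (larger/smaller) = 2.20

The Moon, by a factor of ≈ 2.20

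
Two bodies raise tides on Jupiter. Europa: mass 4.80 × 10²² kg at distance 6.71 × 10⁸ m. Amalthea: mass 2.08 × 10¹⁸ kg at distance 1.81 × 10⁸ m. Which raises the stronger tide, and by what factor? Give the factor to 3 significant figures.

Europa, by a factor of ≈ 453

Tidal acceleration ∝ M/d³, so compare M/d³ for each.
Europa: (4.80 × 10²²) / (6.71 × 10⁸)³ = 1.589 × 10⁻⁴
Amalthea: (2.08 × 10¹⁸) / (1.81 × 10⁸)³ = 3.508 × 10⁻⁷
Ratio (larger/smaller) = 453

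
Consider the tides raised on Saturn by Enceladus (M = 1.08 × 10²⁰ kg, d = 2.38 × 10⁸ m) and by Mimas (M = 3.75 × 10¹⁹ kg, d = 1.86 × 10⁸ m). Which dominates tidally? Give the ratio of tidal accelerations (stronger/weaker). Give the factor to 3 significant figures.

Compare M/d³ for the two perturbers:
Enceladus: (1.08 × 10²⁰) / (2.38 × 10⁸)³ = 8.011 × 10⁻⁶
Mimas: (3.75 × 10¹⁹) / (1.86 × 10⁸)³ = 5.828 × 10⁻⁶
Ratio (larger/smaller) = 1.37

Enceladus, by a factor of ≈ 1.37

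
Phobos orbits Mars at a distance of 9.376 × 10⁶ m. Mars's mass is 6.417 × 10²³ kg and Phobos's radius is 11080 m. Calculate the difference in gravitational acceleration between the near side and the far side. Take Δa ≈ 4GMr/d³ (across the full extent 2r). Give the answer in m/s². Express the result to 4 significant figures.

2.303 × 10⁻³ m/s²

a_tidal = 4GMr/d³
        = 4 × (6.674 × 10⁻¹¹) × (6.417 × 10²³) × (11080) / (9.376 × 10⁶)³
        = 2.303 × 10⁻³ m/s²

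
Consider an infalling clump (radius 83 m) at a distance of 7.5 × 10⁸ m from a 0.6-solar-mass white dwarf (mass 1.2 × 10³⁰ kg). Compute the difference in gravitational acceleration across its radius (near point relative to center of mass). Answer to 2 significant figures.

3.2 × 10⁻⁵ m/s²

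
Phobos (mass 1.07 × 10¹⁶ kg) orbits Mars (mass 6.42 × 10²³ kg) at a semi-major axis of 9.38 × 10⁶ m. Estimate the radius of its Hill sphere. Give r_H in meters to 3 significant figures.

r_H ≈ a (m/3M)^(1/3)
    = (9.38 × 10⁶) × (1.07 × 10¹⁶ / (3 × 6.42 × 10²³))^(1/3)
    = 1.66 × 10⁴ m

1.66 × 10⁴ m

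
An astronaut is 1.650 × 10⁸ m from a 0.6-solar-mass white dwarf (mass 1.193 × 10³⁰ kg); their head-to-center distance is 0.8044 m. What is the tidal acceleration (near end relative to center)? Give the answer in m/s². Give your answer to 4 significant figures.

2.852 × 10⁻⁵ m/s²

Δa = 2GMr/d³
   = 2 × (6.674 × 10⁻¹¹) × (1.193 × 10³⁰) × (0.8044) / (1.650 × 10⁸)³
   = 2.852 × 10⁻⁵ m/s²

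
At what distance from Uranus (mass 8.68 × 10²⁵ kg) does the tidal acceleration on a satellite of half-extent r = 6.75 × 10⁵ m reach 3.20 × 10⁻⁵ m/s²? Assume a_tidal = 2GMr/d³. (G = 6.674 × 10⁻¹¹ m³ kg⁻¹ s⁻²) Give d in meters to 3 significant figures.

6.25 × 10⁸ m

2GMr/d³ = a_tidal  ⇒  d = (2GMr / a_tidal)^(1/3)
d = (2 × 6.674×10⁻¹¹ × (8.68 × 10²⁵) × (6.75 × 10⁵) / (3.20 × 10⁻⁵))^(1/3)
  = 6.25 × 10⁸ m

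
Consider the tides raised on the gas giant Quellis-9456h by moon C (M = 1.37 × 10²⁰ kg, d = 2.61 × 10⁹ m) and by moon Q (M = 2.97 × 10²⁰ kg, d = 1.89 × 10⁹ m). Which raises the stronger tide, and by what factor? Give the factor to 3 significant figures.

Moon Q, by a factor of ≈ 5.71

Compare M/d³ for the two perturbers:
Moon C: (1.37 × 10²⁰) / (2.61 × 10⁹)³ = 7.705 × 10⁻⁹
Moon Q: (2.97 × 10²⁰) / (1.89 × 10⁹)³ = 4.399 × 10⁻⁸
Ratio (larger/smaller) = 5.71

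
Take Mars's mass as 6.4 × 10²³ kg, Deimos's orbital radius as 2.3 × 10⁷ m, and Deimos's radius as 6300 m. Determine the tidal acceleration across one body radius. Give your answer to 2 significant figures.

a_tidal = 2GMr/d³
        = 2 × (6.674 × 10⁻¹¹) × (6.4 × 10²³) × (6300) / (2.3 × 10⁷)³
        = 4.4 × 10⁻⁵ m/s²

4.4 × 10⁻⁵ m/s²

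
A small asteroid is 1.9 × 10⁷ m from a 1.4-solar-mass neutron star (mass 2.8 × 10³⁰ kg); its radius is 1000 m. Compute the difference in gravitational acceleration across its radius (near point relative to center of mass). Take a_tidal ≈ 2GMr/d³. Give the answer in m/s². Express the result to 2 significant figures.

5.4 × 10¹ m/s²

Δa = 2GMr/d³
   = 2 × (6.674 × 10⁻¹¹) × (2.8 × 10³⁰) × (1000) / (1.9 × 10⁷)³
   = 5.4 × 10¹ m/s²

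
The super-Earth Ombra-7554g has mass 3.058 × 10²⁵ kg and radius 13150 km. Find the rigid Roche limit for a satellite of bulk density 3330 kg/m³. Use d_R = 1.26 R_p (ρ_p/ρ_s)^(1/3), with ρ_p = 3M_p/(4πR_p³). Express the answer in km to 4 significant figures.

ρ_p = 3M_p/(4πR_p³) = 3 × (3.058 × 10²⁵) / (4π × (1.315 × 10⁷ m)³) = 3210 kg/m³
d_R = 1.26 × 13150 km × (3210/3330)^(1/3)
    = 16370 km

16370 km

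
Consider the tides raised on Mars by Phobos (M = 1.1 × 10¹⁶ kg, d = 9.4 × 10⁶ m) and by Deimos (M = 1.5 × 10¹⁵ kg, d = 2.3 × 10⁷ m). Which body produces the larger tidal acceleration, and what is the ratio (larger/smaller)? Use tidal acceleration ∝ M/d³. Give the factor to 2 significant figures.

Phobos, by a factor of ≈ 110

Compare M/d³ for the two perturbers:
Phobos: (1.1 × 10¹⁶) / (9.4 × 10⁶)³ = 1.324 × 10⁻⁵
Deimos: (1.5 × 10¹⁵) / (2.3 × 10⁷)³ = 1.233 × 10⁻⁷
Ratio (larger/smaller) = 110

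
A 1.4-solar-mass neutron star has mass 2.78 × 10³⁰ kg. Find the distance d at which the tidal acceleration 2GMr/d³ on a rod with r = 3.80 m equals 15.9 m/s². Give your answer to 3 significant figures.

4.46 × 10⁶ m

2GMr/d³ = a_tidal  ⇒  d = (2GMr / a_tidal)^(1/3)
d = (2 × 6.674×10⁻¹¹ × (2.78 × 10³⁰) × (3.80) / (15.9))^(1/3)
  = 4.46 × 10⁶ m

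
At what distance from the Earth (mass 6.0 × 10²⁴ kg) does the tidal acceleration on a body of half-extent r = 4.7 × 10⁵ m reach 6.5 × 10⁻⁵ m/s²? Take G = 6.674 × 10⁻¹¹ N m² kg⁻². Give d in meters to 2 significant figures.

2GMr/d³ = a_tidal  ⇒  d = (2GMr / a_tidal)^(1/3)
d = (2 × 6.674×10⁻¹¹ × (6.0 × 10²⁴) × (4.7 × 10⁵) / (6.5 × 10⁻⁵))^(1/3)
  = 1.8 × 10⁸ m

1.8 × 10⁸ m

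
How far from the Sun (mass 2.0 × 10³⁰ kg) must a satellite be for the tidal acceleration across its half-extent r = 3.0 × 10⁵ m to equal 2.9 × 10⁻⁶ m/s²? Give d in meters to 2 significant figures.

2GMr/d³ = a_tidal  ⇒  d = (2GMr / a_tidal)^(1/3)
d = (2 × 6.674×10⁻¹¹ × (2.0 × 10³⁰) × (3.0 × 10⁵) / (2.9 × 10⁻⁶))^(1/3)
  = 3.0 × 10¹⁰ m

3.0 × 10¹⁰ m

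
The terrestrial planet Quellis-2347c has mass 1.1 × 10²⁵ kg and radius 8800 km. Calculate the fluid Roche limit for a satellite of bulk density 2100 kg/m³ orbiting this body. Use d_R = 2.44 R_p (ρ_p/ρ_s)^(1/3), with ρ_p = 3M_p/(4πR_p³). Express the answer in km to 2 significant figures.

26000 km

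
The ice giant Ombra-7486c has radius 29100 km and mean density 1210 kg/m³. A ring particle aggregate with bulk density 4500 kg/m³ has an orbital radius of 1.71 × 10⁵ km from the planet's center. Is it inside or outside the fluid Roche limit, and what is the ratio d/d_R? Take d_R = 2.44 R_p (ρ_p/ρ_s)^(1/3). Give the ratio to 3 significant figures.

outside; d/d_R ≈ 3.73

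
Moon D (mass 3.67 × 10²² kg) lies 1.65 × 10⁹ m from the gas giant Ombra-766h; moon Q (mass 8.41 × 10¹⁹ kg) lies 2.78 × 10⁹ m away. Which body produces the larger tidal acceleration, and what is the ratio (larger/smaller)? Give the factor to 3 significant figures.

Tidal acceleration ∝ M/d³, so compare M/d³ for each.
Moon D: (3.67 × 10²²) / (1.65 × 10⁹)³ = 8.170 × 10⁻⁶
Moon Q: (8.41 × 10¹⁹) / (2.78 × 10⁹)³ = 3.914 × 10⁻⁹
Ratio (larger/smaller) = 2090

Moon D, by a factor of ≈ 2090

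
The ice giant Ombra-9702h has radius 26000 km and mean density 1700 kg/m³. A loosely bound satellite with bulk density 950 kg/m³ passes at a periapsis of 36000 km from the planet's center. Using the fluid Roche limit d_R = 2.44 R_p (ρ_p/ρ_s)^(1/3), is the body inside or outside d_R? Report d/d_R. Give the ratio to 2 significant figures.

inside; d/d_R ≈ 0.47

d_R = 2.44 × (26000 km) × (1700/950)^(1/3) = 77020 km
d/d_R = (36000) / (77020) = 0.47
Since d/d_R < 1, the body is inside the Roche limit.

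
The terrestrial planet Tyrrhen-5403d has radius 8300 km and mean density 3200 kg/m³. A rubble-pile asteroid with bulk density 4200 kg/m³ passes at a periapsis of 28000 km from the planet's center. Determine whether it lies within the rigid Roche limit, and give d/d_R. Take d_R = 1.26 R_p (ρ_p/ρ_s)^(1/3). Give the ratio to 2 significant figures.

d_R = 1.26 × (8300 km) × (3200/4200)^(1/3) = 9552 km
d/d_R = (28000) / (9552) = 2.9
Since d/d_R > 1, the body is outside the Roche limit.

outside; d/d_R ≈ 2.9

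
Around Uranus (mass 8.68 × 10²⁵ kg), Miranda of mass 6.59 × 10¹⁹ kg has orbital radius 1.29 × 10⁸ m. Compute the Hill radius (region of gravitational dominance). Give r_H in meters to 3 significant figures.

r_H ≈ a (m/3M)^(1/3)
    = (1.29 × 10⁸) × (6.59 × 10¹⁹ / (3 × 8.68 × 10²⁵))^(1/3)
    = 8.16 × 10⁵ m

8.16 × 10⁵ m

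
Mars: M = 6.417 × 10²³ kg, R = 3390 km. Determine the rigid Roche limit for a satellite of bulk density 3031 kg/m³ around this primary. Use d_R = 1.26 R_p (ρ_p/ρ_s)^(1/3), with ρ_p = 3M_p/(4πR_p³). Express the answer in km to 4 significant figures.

ρ_p = 3M_p/(4πR_p³) = 3 × (6.417 × 10²³) / (4π × (3.390 × 10⁶ m)³) = 3932 kg/m³
d_R = 1.26 × 3390 km × (3932/3031)^(1/3)
    = 4659 km

4659 km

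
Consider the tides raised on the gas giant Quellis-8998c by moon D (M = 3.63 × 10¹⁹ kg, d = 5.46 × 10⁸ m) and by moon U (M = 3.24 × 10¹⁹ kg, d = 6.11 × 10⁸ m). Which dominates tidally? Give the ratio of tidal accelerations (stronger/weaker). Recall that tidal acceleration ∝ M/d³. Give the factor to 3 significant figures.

Moon D, by a factor of ≈ 1.57

The tide-raising term goes as M/d³ (the gradient of a 1/d² field).
Moon D: (3.63 × 10¹⁹) / (5.46 × 10⁸)³ = 2.230 × 10⁻⁷
Moon U: (3.24 × 10¹⁹) / (6.11 × 10⁸)³ = 1.420 × 10⁻⁷
Ratio (larger/smaller) = 1.57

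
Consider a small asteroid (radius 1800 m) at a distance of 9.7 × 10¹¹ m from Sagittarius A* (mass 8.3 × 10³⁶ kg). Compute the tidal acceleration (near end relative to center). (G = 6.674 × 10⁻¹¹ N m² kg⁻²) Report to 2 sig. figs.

Δg = 2GMr/d³
   = 2 × (6.674 × 10⁻¹¹) × (8.3 × 10³⁶) × (1800) / (9.7 × 10¹¹)³
   = 2.2 × 10⁻⁶ m/s²

2.2 × 10⁻⁶ m/s²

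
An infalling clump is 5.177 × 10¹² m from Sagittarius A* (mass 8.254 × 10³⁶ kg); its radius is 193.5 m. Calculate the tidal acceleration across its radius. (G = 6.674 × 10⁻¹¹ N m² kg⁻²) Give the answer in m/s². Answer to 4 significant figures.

1.536 × 10⁻⁹ m/s²

Differencing GM/(d−r)² and GM/d² to first order in r/d gives 2GMr/d³.
a_tidal = 2GMr/d³
        = 2 × (6.674 × 10⁻¹¹) × (8.254 × 10³⁶) × (193.5) / (5.177 × 10¹²)³
        = 1.536 × 10⁻⁹ m/s²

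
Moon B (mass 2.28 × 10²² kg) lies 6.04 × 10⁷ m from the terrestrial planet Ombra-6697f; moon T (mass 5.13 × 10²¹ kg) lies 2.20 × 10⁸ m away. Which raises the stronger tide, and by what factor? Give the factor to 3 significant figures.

Moon B, by a factor of ≈ 215

Tidal stretch scales as M/d³; compute that for each body.
Moon B: (2.28 × 10²²) / (6.04 × 10⁷)³ = 1.035 × 10⁻¹
Moon T: (5.13 × 10²¹) / (2.20 × 10⁸)³ = 4.818 × 10⁻⁴
Ratio (larger/smaller) = 215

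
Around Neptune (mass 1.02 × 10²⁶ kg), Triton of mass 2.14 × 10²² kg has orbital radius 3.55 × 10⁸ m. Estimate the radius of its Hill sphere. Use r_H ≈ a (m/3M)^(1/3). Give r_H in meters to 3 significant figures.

1.46 × 10⁷ m

r_H ≈ a (m/3M)^(1/3)
    = (3.55 × 10⁸) × (2.14 × 10²² / (3 × 1.02 × 10²⁶))^(1/3)
    = 1.46 × 10⁷ m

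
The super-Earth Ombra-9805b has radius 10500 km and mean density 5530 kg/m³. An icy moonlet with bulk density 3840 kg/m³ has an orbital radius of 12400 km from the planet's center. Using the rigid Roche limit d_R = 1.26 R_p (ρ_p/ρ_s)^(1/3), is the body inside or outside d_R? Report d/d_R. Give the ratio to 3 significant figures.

d_R = 1.26 × (10500 km) × (5530/3840)^(1/3) = 14940 km
d/d_R = (12400) / (14940) = 0.830
Since d/d_R < 1, the body is inside the Roche limit.

inside; d/d_R ≈ 0.830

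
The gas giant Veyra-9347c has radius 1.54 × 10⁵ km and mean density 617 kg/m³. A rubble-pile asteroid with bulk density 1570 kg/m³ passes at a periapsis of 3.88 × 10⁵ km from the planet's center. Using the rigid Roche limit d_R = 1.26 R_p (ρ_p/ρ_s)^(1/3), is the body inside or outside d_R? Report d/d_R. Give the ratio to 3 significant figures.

outside; d/d_R ≈ 2.73

d_R = 1.26 × (1.54 × 10⁵ km) × (617/1570)^(1/3) = 1.421 × 10⁵ km
d/d_R = (3.88 × 10⁵) / (1.421 × 10⁵) = 2.73
Since d/d_R > 1, the body is outside the Roche limit.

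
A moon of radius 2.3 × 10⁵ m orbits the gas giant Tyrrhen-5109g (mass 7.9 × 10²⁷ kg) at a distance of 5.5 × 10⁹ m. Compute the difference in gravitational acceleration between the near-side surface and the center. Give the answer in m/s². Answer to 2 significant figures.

1.5 × 10⁻⁶ m/s²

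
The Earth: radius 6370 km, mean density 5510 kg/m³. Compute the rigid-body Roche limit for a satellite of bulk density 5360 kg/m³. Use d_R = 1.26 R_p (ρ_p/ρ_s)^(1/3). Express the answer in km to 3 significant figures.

8100 km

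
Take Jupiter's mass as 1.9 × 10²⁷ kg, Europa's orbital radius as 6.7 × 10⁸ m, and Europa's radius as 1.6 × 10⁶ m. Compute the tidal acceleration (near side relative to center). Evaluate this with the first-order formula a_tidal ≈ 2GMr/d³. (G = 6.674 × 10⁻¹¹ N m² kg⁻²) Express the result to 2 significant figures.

1.3 × 10⁻³ m/s²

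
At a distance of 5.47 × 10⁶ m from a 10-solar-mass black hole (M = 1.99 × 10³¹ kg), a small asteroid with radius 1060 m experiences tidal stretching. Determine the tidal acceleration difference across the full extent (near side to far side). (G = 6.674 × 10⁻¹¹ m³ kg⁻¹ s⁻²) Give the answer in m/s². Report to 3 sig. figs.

Δg = 4GMr/d³
   = 4 × (6.674 × 10⁻¹¹) × (1.99 × 10³¹) × (1060) / (5.47 × 10⁶)³
   = 3.44 × 10⁴ m/s²

3.44 × 10⁴ m/s²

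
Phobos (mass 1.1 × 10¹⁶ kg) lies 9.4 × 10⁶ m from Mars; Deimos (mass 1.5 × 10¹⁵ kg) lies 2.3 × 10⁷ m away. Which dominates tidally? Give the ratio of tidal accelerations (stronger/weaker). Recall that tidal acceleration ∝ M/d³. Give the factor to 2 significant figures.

Tidal acceleration ∝ M/d³, so compare M/d³ for each.
Phobos: (1.1 × 10¹⁶) / (9.4 × 10⁶)³ = 1.324 × 10⁻⁵
Deimos: (1.5 × 10¹⁵) / (2.3 × 10⁷)³ = 1.233 × 10⁻⁷
Ratio (larger/smaller) = 110

Phobos, by a factor of ≈ 110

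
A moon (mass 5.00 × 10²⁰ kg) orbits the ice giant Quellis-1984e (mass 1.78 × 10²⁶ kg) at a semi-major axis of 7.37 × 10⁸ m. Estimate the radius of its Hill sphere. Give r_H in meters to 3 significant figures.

7.21 × 10⁶ m

r_H ≈ a (m/3M)^(1/3)
    = (7.37 × 10⁸) × (5.00 × 10²⁰ / (3 × 1.78 × 10²⁶))^(1/3)
    = 7.21 × 10⁶ m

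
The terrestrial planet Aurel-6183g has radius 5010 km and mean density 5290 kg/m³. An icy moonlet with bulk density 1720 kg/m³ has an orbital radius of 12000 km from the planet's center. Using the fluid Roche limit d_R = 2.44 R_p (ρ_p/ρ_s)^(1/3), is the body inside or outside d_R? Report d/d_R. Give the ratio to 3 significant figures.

d_R = 2.44 × (5010 km) × (5290/1720)^(1/3) = 17780 km
d/d_R = (12000) / (17780) = 0.675
Since d/d_R < 1, the body is inside the Roche limit.

inside; d/d_R ≈ 0.675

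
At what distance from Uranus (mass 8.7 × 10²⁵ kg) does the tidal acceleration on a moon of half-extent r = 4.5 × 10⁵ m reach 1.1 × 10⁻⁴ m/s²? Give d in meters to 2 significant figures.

2GMr/d³ = a_tidal  ⇒  d = (2GMr / a_tidal)^(1/3)
d = (2 × 6.674×10⁻¹¹ × (8.7 × 10²⁵) × (4.5 × 10⁵) / (1.1 × 10⁻⁴))^(1/3)
  = 3.6 × 10⁸ m

3.6 × 10⁸ m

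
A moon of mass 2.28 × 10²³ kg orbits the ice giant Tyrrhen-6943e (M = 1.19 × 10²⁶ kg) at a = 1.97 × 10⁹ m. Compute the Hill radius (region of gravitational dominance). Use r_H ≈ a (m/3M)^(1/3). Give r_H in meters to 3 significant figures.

r_H ≈ a (m/3M)^(1/3)
    = (1.97 × 10⁹) × (2.28 × 10²³ / (3 × 1.19 × 10²⁶))^(1/3)
    = 1.70 × 10⁸ m

1.70 × 10⁸ m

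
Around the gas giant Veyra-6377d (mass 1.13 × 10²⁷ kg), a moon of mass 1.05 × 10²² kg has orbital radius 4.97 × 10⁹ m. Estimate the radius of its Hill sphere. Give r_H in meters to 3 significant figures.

r_H ≈ a (m/3M)^(1/3)
    = (4.97 × 10⁹) × (1.05 × 10²² / (3 × 1.13 × 10²⁷))^(1/3)
    = 7.24 × 10⁷ m

7.24 × 10⁷ m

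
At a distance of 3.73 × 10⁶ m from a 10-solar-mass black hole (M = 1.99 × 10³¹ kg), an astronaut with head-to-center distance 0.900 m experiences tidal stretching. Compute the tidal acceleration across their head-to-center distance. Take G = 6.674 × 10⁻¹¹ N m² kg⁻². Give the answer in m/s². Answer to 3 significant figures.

4.61 × 10¹ m/s²

The tidal stretch is the gradient of GM/d² times the body's extent r, hence the 1/d³ dependence.
Δg = 2GMr/d³
   = 2 × (6.674 × 10⁻¹¹) × (1.99 × 10³¹) × (0.900) / (3.73 × 10⁶)³
   = 4.61 × 10¹ m/s²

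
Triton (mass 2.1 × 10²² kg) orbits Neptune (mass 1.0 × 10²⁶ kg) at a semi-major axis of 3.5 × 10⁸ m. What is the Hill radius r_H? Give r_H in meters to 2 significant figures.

1.4 × 10⁷ m

r_H ≈ a (m/3M)^(1/3)
    = (3.5 × 10⁸) × (2.1 × 10²² / (3 × 1.0 × 10²⁶))^(1/3)
    = 1.4 × 10⁷ m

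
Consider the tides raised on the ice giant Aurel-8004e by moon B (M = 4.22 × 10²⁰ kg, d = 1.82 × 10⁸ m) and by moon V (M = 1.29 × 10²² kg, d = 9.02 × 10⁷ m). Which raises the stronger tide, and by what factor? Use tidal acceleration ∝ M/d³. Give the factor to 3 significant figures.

Moon V, by a factor of ≈ 251

Tidal acceleration ∝ M/d³, so compare M/d³ for each.
Moon B: (4.22 × 10²⁰) / (1.82 × 10⁸)³ = 7.000 × 10⁻⁵
Moon V: (1.29 × 10²²) / (9.02 × 10⁷)³ = 1.758 × 10⁻²
Ratio (larger/smaller) = 251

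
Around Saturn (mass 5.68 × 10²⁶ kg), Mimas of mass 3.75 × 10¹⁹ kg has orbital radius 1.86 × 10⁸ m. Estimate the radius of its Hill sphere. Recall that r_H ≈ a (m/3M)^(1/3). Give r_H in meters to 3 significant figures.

5.21 × 10⁵ m

r_H ≈ a (m/3M)^(1/3)
    = (1.86 × 10⁸) × (3.75 × 10¹⁹ / (3 × 5.68 × 10²⁶))^(1/3)
    = 5.21 × 10⁵ m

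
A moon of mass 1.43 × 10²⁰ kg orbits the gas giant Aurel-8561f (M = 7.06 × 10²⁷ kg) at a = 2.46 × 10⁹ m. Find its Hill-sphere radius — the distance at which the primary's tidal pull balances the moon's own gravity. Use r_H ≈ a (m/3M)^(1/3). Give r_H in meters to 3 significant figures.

4.65 × 10⁶ m

r_H ≈ a (m/3M)^(1/3)
    = (2.46 × 10⁹) × (1.43 × 10²⁰ / (3 × 7.06 × 10²⁷))^(1/3)
    = 4.65 × 10⁶ m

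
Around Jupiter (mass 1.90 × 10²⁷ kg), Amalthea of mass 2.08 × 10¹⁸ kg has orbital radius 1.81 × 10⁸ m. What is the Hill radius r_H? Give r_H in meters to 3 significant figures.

1.29 × 10⁵ m

r_H ≈ a (m/3M)^(1/3)
    = (1.81 × 10⁸) × (2.08 × 10¹⁸ / (3 × 1.90 × 10²⁷))^(1/3)
    = 1.29 × 10⁵ m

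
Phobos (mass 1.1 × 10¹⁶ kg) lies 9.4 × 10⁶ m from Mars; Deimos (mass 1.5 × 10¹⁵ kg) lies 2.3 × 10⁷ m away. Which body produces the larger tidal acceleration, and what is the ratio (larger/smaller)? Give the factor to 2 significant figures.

The tide-raising term goes as M/d³ (the gradient of a 1/d² field).
Phobos: (1.1 × 10¹⁶) / (9.4 × 10⁶)³ = 1.324 × 10⁻⁵
Deimos: (1.5 × 10¹⁵) / (2.3 × 10⁷)³ = 1.233 × 10⁻⁷
Ratio (larger/smaller) = 110

Phobos, by a factor of ≈ 110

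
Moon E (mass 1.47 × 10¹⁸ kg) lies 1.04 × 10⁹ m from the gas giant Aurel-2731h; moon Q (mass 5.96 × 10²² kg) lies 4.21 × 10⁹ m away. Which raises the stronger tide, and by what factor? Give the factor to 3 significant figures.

Moon Q, by a factor of ≈ 611

The tide-raising term goes as M/d³ (the gradient of a 1/d² field).
Moon E: (1.47 × 10¹⁸) / (1.04 × 10⁹)³ = 1.307 × 10⁻⁹
Moon Q: (5.96 × 10²²) / (4.21 × 10⁹)³ = 7.987 × 10⁻⁷
Ratio (larger/smaller) = 611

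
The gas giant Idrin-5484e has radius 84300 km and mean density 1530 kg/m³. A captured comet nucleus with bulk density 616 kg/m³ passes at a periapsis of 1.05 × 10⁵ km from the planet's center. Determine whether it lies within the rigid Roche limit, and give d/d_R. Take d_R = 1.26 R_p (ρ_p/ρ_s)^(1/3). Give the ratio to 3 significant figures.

inside; d/d_R ≈ 0.730

d_R = 1.26 × (84300 km) × (1530/616)^(1/3) = 1.438 × 10⁵ km
d/d_R = (1.05 × 10⁵) / (1.438 × 10⁵) = 0.730
Since d/d_R < 1, the body is inside the Roche limit.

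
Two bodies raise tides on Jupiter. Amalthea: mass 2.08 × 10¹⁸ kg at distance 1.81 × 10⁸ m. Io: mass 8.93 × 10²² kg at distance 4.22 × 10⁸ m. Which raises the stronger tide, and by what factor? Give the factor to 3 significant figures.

Io, by a factor of ≈ 3390

Tidal acceleration ∝ M/d³, so compare M/d³ for each.
Amalthea: (2.08 × 10¹⁸) / (1.81 × 10⁸)³ = 3.508 × 10⁻⁷
Io: (8.93 × 10²²) / (4.22 × 10⁸)³ = 1.188 × 10⁻³
Ratio (larger/smaller) = 3390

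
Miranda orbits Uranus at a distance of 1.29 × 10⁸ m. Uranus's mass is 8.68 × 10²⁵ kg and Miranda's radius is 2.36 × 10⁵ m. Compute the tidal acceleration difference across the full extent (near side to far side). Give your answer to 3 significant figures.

2.55 × 10⁻³ m/s²

Δg = 4GMr/d³
   = 4 × (6.674 × 10⁻¹¹) × (8.68 × 10²⁵) × (2.36 × 10⁵) / (1.29 × 10⁸)³
   = 2.55 × 10⁻³ m/s²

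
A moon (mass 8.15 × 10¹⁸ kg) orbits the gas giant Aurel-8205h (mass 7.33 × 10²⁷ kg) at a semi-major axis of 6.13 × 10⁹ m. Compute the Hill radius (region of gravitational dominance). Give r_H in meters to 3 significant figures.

4.40 × 10⁶ m

r_H ≈ a (m/3M)^(1/3)
    = (6.13 × 10⁹) × (8.15 × 10¹⁸ / (3 × 7.33 × 10²⁷))^(1/3)
    = 4.40 × 10⁶ m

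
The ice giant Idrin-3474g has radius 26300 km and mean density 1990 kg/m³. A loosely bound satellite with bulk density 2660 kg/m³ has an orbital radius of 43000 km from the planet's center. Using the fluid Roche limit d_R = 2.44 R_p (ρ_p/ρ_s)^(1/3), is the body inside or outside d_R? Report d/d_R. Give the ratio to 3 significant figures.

inside; d/d_R ≈ 0.738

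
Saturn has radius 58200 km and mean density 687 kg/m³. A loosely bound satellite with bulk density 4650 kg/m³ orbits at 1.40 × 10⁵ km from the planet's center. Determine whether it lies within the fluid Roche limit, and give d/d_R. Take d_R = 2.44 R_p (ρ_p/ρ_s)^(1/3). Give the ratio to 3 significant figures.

d_R = 2.44 × (58200 km) × (687/4650)^(1/3) = 75070 km
d/d_R = (1.40 × 10⁵) / (75070) = 1.86
Since d/d_R > 1, the body is outside the Roche limit.

outside; d/d_R ≈ 1.86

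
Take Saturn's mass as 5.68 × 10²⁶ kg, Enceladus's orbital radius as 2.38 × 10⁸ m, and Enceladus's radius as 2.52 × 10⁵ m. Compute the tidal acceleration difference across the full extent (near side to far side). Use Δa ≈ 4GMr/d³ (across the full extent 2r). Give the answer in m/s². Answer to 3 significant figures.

The field gradient is 2GM/d³; across the full diameter 2r the difference is 4GMr/d³.
Δg = 4GMr/d³
   = 4 × (6.674 × 10⁻¹¹) × (5.68 × 10²⁶) × (2.52 × 10⁵) / (2.38 × 10⁸)³
   = 2.83 × 10⁻³ m/s²

2.83 × 10⁻³ m/s²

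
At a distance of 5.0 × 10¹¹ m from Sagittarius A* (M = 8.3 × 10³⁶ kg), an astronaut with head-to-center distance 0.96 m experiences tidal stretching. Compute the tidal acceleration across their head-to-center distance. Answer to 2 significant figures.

8.5 × 10⁻⁹ m/s²

a_tidal = 2GMr/d³
        = 2 × (6.674 × 10⁻¹¹) × (8.3 × 10³⁶) × (0.96) / (5.0 × 10¹¹)³
        = 8.5 × 10⁻⁹ m/s²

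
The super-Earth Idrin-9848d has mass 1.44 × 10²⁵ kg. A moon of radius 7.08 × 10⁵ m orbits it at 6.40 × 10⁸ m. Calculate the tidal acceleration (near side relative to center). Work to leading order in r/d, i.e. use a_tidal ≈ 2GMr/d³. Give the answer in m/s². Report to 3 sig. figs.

a_tidal = 2GMr/d³
        = 2 × (6.674 × 10⁻¹¹) × (1.44 × 10²⁵) × (7.08 × 10⁵) / (6.40 × 10⁸)³
        = 5.19 × 10⁻⁶ m/s²

5.19 × 10⁻⁶ m/s²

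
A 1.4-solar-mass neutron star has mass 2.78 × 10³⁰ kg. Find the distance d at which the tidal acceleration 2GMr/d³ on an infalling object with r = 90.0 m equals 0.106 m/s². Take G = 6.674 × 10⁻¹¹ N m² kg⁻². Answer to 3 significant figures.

2GMr/d³ = a_tidal  ⇒  d = (2GMr / a_tidal)^(1/3)
d = (2 × 6.674×10⁻¹¹ × (2.78 × 10³⁰) × (90.0) / (0.106))^(1/3)
  = 6.80 × 10⁷ m

6.80 × 10⁷ m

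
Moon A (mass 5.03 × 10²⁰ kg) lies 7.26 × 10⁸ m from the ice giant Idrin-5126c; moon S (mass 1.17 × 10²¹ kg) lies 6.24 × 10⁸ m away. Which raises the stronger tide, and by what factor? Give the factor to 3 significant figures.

Moon S, by a factor of ≈ 3.66

Tidal acceleration ∝ M/d³, so compare M/d³ for each.
Moon A: (5.03 × 10²⁰) / (7.26 × 10⁸)³ = 1.314 × 10⁻⁶
Moon S: (1.17 × 10²¹) / (6.24 × 10⁸)³ = 4.815 × 10⁻⁶
Ratio (larger/smaller) = 3.66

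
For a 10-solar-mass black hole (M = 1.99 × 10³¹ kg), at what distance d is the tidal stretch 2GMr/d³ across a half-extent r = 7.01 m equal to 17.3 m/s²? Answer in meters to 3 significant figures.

2GMr/d³ = a_tidal  ⇒  d = (2GMr / a_tidal)^(1/3)
d = (2 × 6.674×10⁻¹¹ × (1.99 × 10³¹) × (7.01) / (17.3))^(1/3)
  = 1.02 × 10⁷ m

1.02 × 10⁷ m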